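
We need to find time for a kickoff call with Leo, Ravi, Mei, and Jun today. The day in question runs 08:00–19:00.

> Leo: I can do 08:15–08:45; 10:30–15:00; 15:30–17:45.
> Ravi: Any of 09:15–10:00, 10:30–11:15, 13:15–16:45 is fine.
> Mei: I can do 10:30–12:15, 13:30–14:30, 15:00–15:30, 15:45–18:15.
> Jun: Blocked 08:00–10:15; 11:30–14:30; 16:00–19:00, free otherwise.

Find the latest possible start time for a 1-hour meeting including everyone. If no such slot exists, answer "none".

Leo free: 08:15-08:45, 10:30-15:00, 15:30-17:45.
Ravi free: 09:15-10:00, 10:30-11:15, 13:15-16:45.
Mei free: 10:30-12:15, 13:30-14:30, 15:00-15:30, 15:45-18:15.
Jun free: 10:15-11:30, 14:30-16:00 (invert busy blocks within the working day).
Leo ∩ Ravi: 10:30-11:15, 13:15-15:00, 15:30-16:45.
Leo ∩ Ravi ∩ Mei: 10:30-11:15, 13:30-14:30, 15:45-16:45.
Leo ∩ Ravi ∩ Mei ∩ Jun: 10:30-11:15, 15:45-16:00.
Those are the intersection windows.
No common window is at least 60 minutes long.

none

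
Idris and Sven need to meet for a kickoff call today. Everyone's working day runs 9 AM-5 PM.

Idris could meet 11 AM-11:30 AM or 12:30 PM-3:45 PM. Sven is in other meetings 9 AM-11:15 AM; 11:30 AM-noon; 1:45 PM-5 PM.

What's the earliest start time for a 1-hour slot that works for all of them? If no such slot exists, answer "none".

Idris free: 11:00-11:30, 12:30-15:45.
Sven free: 11:15-11:30, 12:00-13:45 (invert busy blocks within the working day).
Idris ∩ Sven: 11:15-11:30, 12:30-13:45.
Those are the intersection windows.
The first common window of at least 60 minutes is 12:30-13:45, so the earliest start is 12:30.

12:30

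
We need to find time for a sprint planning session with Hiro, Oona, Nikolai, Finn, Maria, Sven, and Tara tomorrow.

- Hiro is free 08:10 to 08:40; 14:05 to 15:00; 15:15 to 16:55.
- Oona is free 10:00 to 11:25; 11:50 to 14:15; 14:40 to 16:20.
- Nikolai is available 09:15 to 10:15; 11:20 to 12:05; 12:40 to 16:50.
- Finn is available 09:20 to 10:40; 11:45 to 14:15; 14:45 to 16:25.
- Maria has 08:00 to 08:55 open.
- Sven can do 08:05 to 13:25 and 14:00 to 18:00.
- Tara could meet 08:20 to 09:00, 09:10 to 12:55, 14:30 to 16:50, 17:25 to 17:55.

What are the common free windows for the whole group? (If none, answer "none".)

none

Hiro ∩ Oona: 14:05-14:15, 14:40-15:00, 15:15-16:20.
Hiro ∩ Oona ∩ Nikolai: 14:05-14:15, 14:40-15:00, 15:15-16:20.
Hiro ∩ Oona ∩ Nikolai ∩ Finn: 14:05-14:15, 14:45-15:00, 15:15-16:20.
Hiro ∩ Oona ∩ Nikolai ∩ Finn ∩ Maria: ∅.
Hiro ∩ Oona ∩ Nikolai ∩ Finn ∩ Maria ∩ Sven: ∅.
Hiro ∩ Oona ∩ Nikolai ∩ Finn ∩ Maria ∩ Sven ∩ Tara: ∅.
There is no time when everyone is free.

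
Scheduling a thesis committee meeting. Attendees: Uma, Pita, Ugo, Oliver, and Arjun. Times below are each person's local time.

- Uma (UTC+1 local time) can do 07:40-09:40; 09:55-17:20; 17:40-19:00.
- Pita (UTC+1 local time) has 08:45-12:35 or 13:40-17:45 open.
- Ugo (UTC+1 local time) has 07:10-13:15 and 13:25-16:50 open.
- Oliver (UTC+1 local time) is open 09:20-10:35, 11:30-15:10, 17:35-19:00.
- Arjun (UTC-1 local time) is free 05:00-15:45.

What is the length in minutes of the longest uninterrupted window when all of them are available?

Uma in UTC: 06:40-08:40, 08:55-16:20, 16:40-18:00 (subtract 1h to convert from UTC+1).
Pita in UTC: 07:45-11:35, 12:40-16:45 (subtract 1h to convert from UTC+1).
Ugo in UTC: 06:10-12:15, 12:25-15:50 (subtract 1h to convert from UTC+1).
Oliver in UTC: 08:20-09:35, 10:30-14:10, 16:35-18:00 (subtract 1h to convert from UTC+1).
Arjun in UTC: 06:00-16:45 (add 1h to convert from UTC-1).
Uma ∩ Pita: 07:45-08:40, 08:55-11:35, 12:40-16:20, 16:40-16:45.
Uma ∩ Pita ∩ Ugo: 07:45-08:40, 08:55-11:35, 12:40-15:50.
Uma ∩ Pita ∩ Ugo ∩ Oliver: 08:20-08:40, 08:55-09:35, 10:30-11:35, 12:40-14:10.
Uma ∩ Pita ∩ Ugo ∩ Oliver ∩ Arjun: 08:20-08:40, 08:55-09:35, 10:30-11:35, 12:40-14:10.
The longest is 12:40-14:10 at 90 minutes.

90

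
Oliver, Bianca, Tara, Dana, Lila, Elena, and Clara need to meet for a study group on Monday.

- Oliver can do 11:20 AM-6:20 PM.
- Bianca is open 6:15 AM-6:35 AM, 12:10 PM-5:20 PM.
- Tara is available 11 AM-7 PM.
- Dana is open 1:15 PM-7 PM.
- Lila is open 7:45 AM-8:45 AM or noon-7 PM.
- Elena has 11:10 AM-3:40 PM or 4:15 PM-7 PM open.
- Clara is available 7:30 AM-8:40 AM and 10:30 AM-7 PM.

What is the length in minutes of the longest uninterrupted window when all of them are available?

145

Oliver ∩ Bianca: 12:10-17:20.
Oliver ∩ Bianca ∩ Tara: 12:10-17:20.
Oliver ∩ Bianca ∩ Tara ∩ Dana: 13:15-17:20.
Oliver ∩ Bianca ∩ Tara ∩ Dana ∩ Lila: 13:15-17:20.
Oliver ∩ Bianca ∩ Tara ∩ Dana ∩ Lila ∩ Elena: 13:15-15:40, 16:15-17:20.
Oliver ∩ Bianca ∩ Tara ∩ Dana ∩ Lila ∩ Elena ∩ Clara: 13:15-15:40, 16:15-17:20.
The longest is 13:15-15:40 at 145 minutes.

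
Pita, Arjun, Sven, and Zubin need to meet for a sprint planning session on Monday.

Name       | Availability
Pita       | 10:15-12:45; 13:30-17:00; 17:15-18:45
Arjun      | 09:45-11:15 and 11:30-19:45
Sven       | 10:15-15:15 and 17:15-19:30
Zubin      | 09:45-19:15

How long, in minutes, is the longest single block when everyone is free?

105

Pita ∩ Arjun: 10:15-11:15, 11:30-12:45, 13:30-17:00, 17:15-18:45.
Pita ∩ Arjun ∩ Sven: 10:15-11:15, 11:30-12:45, 13:30-15:15, 17:15-18:45.
Pita ∩ Arjun ∩ Sven ∩ Zubin: 10:15-11:15, 11:30-12:45, 13:30-15:15, 17:15-18:45.
So the common availability across everyone is 10:15-11:15, 11:30-12:45, 13:30-15:15, 17:15-18:45.
The longest is 13:30-15:15 at 105 minutes.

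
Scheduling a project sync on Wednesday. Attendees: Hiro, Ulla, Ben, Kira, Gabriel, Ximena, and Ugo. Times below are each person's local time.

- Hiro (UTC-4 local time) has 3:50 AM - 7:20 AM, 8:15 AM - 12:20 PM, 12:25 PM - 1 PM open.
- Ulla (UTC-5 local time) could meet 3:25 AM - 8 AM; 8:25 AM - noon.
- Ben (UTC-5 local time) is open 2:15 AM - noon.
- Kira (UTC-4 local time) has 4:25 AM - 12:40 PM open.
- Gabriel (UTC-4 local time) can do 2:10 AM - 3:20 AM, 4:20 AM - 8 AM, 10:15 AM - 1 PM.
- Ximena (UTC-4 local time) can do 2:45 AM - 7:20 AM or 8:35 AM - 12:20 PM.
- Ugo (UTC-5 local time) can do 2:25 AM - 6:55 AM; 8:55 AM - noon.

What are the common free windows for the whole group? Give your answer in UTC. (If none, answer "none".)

Hiro in UTC: 07:50-11:20, 12:15-16:20, 16:25-17:00 (add 4h to convert from UTC-4).
Ulla in UTC: 08:25-13:00, 13:25-17:00 (add 5h to convert from UTC-5).
Ben in UTC: 07:15-17:00 (add 5h to convert from UTC-5).
Kira in UTC: 08:25-16:40 (add 4h to convert from UTC-4).
Gabriel in UTC: 06:10-07:20, 08:20-12:00, 14:15-17:00 (add 4h to convert from UTC-4).
Ximena in UTC: 06:45-11:20, 12:35-16:20 (add 4h to convert from UTC-4).
Ugo in UTC: 07:25-11:55, 13:55-17:00 (add 5h to convert from UTC-5).
Hiro ∩ Ulla: 08:25-11:20, 12:15-13:00, 13:25-16:20, 16:25-17:00.
Hiro ∩ Ulla ∩ Ben: 08:25-11:20, 12:15-13:00, 13:25-16:20, 16:25-17:00.
Hiro ∩ Ulla ∩ Ben ∩ Kira: 08:25-11:20, 12:15-13:00, 13:25-16:20, 16:25-16:40.
Hiro ∩ Ulla ∩ Ben ∩ Kira ∩ Gabriel: 08:25-11:20, 14:15-16:20, 16:25-16:40.
Hiro ∩ Ulla ∩ Ben ∩ Kira ∩ Gabriel ∩ Ximena: 08:25-11:20, 14:15-16:20.
Hiro ∩ Ulla ∩ Ben ∩ Kira ∩ Gabriel ∩ Ximena ∩ Ugo: 08:25-11:20, 14:15-16:20.
Those are the intersection windows.

08:25-11:20, 14:15-16:20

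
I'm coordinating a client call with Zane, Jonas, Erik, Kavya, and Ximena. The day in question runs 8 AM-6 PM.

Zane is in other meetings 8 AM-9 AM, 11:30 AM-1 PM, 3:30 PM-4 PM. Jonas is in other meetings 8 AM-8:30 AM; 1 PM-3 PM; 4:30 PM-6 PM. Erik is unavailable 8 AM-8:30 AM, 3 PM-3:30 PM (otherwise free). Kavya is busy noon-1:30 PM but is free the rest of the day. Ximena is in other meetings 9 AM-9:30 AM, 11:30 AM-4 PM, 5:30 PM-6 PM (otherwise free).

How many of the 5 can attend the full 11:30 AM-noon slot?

3

Zane free: 09:00-11:30, 13:00-15:30, 16:00-18:00 (invert busy blocks within the working day).
Jonas free: 08:30-13:00, 15:00-16:30 (invert busy blocks within the working day).
Erik free: 08:30-15:00, 15:30-18:00 (invert busy blocks within the working day).
Kavya free: 08:00-12:00, 13:30-18:00 (invert busy blocks within the working day).
Ximena free: 08:00-09:00, 09:30-11:30, 16:00-17:30 (invert busy blocks within the working day).
Jonas, Erik, and Kavya can make the full 11:30-12:00 slot — that's 3.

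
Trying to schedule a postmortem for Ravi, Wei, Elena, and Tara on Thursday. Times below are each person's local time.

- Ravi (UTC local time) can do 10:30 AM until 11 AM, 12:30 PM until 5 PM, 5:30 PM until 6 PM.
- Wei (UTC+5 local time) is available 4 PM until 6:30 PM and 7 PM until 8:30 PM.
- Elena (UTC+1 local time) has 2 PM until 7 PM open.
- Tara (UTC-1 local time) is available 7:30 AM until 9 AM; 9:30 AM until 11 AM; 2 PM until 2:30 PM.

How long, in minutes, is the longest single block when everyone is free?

30

Ravi in UTC: 10:30-11:00, 12:30-17:00, 17:30-18:00.
Wei in UTC: 11:00-13:30, 14:00-15:30 (subtract 5h to convert from UTC+5).
Elena in UTC: 13:00-18:00 (subtract 1h to convert from UTC+1).
Tara in UTC: 08:30-10:00, 10:30-12:00, 15:00-15:30 (add 1h to convert from UTC-1).
Ravi ∩ Wei: 12:30-13:30, 14:00-15:30.
Ravi ∩ Wei ∩ Elena: 13:00-13:30, 14:00-15:30.
Ravi ∩ Wei ∩ Elena ∩ Tara: 15:00-15:30.
The longest is 15:00-15:30 at 30 minutes.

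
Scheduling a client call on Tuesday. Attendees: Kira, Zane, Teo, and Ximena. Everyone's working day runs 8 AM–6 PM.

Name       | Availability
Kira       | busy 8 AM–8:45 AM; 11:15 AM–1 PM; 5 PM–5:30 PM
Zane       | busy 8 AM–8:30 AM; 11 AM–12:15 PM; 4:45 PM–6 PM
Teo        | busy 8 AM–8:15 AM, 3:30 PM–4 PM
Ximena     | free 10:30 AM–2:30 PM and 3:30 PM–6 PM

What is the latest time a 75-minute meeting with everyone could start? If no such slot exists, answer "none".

13:15

Kira free: 08:45-11:15, 13:00-17:00, 17:30-18:00 (invert busy blocks within the working day).
Zane free: 08:30-11:00, 12:15-16:45 (invert busy blocks within the working day).
Teo free: 08:15-15:30, 16:00-18:00 (invert busy blocks within the working day).
Ximena free: 10:30-14:30, 15:30-18:00.
Kira ∩ Zane: 08:45-11:00, 13:00-16:45.
Kira ∩ Zane ∩ Teo: 08:45-11:00, 13:00-15:30, 16:00-16:45.
Kira ∩ Zane ∩ Teo ∩ Ximena: 10:30-11:00, 13:00-14:30, 16:00-16:45.
So the common availability across everyone is 10:30-11:00, 13:00-14:30, 16:00-16:45.
The last common window of at least 75 minutes is 13:00-14:30; a 75-minute meeting can start as late as 13:15 and still end by 14:30.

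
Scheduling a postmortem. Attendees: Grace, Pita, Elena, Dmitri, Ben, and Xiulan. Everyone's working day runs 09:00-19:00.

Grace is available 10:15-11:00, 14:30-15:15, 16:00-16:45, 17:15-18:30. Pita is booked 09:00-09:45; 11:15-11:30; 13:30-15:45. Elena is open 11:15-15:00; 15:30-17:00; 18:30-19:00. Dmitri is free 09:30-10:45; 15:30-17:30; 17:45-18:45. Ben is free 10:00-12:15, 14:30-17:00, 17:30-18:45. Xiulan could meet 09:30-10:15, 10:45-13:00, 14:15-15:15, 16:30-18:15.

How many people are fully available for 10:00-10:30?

Grace free: 10:15-11:00, 14:30-15:15, 16:00-16:45, 17:15-18:30.
Pita free: 09:45-11:15, 11:30-13:30, 15:45-19:00 (invert busy blocks within the working day).
Elena free: 11:15-15:00, 15:30-17:00, 18:30-19:00.
Dmitri free: 09:30-10:45, 15:30-17:30, 17:45-18:45.
Ben free: 10:00-12:15, 14:30-17:00, 17:30-18:45.
Xiulan free: 09:30-10:15, 10:45-13:00, 14:15-15:15, 16:30-18:15.
Pita, Dmitri, and Ben can make the full 10:00-10:30 slot — that's 3.

3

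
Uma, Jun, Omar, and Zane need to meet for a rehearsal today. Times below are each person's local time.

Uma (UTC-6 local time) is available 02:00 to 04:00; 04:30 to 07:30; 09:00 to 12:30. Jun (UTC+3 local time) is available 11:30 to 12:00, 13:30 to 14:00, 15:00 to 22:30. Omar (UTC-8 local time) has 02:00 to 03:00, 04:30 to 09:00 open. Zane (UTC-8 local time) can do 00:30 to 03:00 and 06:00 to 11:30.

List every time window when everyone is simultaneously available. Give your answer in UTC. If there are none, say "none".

Uma in UTC: 08:00-10:00, 10:30-13:30, 15:00-18:30 (add 6h to convert from UTC-6).
Jun in UTC: 08:30-09:00, 10:30-11:00, 12:00-19:30 (subtract 3h to convert from UTC+3).
Omar in UTC: 10:00-11:00, 12:30-17:00 (add 8h to convert from UTC-8).
Zane in UTC: 08:30-11:00, 14:00-19:30 (add 8h to convert from UTC-8).
Uma ∩ Jun: 08:30-09:00, 10:30-11:00, 12:00-13:30, 15:00-18:30.
Uma ∩ Jun ∩ Omar: 10:30-11:00, 12:30-13:30, 15:00-17:00.
Uma ∩ Jun ∩ Omar ∩ Zane: 10:30-11:00, 15:00-17:00.

10:30-11:00, 15:00-17:00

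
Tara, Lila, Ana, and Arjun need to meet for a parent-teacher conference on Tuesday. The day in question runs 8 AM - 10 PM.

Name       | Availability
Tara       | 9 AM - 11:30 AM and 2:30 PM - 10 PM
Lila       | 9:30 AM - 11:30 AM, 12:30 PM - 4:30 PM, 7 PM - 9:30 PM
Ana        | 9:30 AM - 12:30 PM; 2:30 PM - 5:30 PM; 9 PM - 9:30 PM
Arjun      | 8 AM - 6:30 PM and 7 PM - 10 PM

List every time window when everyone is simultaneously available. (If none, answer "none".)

Tara ∩ Lila: 09:30-11:30, 14:30-16:30, 19:00-21:30.
Tara ∩ Lila ∩ Ana: 09:30-11:30, 14:30-16:30, 21:00-21:30.
Tara ∩ Lila ∩ Ana ∩ Arjun: 09:30-11:30, 14:30-16:30, 21:00-21:30.
Those are the intersection windows.

09:30-11:30, 14:30-16:30, 21:00-21:30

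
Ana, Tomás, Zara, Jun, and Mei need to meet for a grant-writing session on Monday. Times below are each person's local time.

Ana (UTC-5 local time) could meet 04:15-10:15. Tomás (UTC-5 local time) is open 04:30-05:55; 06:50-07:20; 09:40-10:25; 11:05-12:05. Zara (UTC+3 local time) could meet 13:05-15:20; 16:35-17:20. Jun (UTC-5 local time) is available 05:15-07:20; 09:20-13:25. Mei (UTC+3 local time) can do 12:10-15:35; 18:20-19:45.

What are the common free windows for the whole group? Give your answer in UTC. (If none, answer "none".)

Ana in UTC: 09:15-15:15 (add 5h to convert from UTC-5).
Tomás in UTC: 09:30-10:55, 11:50-12:20, 14:40-15:25, 16:05-17:05 (add 5h to convert from UTC-5).
Zara in UTC: 10:05-12:20, 13:35-14:20 (subtract 3h to convert from UTC+3).
Jun in UTC: 10:15-12:20, 14:20-18:25 (add 5h to convert from UTC-5).
Mei in UTC: 09:10-12:35, 15:20-16:45 (subtract 3h to convert from UTC+3).
Ana ∩ Tomás: 09:30-10:55, 11:50-12:20, 14:40-15:15.
Ana ∩ Tomás ∩ Zara: 10:05-10:55, 11:50-12:20.
Ana ∩ Tomás ∩ Zara ∩ Jun: 10:15-10:55, 11:50-12:20.
Ana ∩ Tomás ∩ Zara ∩ Jun ∩ Mei: 10:15-10:55, 11:50-12:20.
So the common availability across everyone is 10:15-10:55, 11:50-12:20.

10:15-10:55, 11:50-12:20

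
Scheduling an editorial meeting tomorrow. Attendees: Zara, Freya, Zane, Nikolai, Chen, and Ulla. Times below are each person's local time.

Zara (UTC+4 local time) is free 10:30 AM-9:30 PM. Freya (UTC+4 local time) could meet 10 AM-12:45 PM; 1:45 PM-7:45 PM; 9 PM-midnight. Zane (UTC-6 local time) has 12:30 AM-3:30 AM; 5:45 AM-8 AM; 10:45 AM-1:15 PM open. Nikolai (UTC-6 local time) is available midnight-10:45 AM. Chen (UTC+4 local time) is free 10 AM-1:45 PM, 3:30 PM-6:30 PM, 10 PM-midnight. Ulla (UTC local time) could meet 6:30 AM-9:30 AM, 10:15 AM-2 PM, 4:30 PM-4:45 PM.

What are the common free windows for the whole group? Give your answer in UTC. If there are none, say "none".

Zara in UTC: 06:30-17:30 (subtract 4h to convert from UTC+4).
Freya in UTC: 06:00-08:45, 09:45-15:45, 17:00-20:00 (subtract 4h to convert from UTC+4).
Zane in UTC: 06:30-09:30, 11:45-14:00, 16:45-19:15 (add 6h to convert from UTC-6).
Nikolai in UTC: 06:00-16:45 (add 6h to convert from UTC-6).
Chen in UTC: 06:00-09:45, 11:30-14:30, 18:00-20:00 (subtract 4h to convert from UTC+4).
Ulla in UTC: 06:30-09:30, 10:15-14:00, 16:30-16:45.
Zara ∩ Freya: 06:30-08:45, 09:45-15:45, 17:00-17:30.
Zara ∩ Freya ∩ Zane: 06:30-08:45, 11:45-14:00, 17:00-17:30.
Zara ∩ Freya ∩ Zane ∩ Nikolai: 06:30-08:45, 11:45-14:00.
Zara ∩ Freya ∩ Zane ∩ Nikolai ∩ Chen: 06:30-08:45, 11:45-14:00.
Zara ∩ Freya ∩ Zane ∩ Nikolai ∩ Chen ∩ Ulla: 06:30-08:45, 11:45-14:00.

06:30-08:45, 11:45-14:00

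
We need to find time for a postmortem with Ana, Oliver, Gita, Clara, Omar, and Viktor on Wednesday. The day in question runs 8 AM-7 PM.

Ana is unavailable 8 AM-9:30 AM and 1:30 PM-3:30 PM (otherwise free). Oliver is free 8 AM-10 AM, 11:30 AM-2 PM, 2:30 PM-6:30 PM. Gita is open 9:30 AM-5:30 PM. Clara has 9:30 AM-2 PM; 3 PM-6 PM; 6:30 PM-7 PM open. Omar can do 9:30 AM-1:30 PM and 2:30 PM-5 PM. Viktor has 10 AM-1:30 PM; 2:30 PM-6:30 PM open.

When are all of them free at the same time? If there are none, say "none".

11:30-13:30, 15:30-17:00

Ana free: 09:30-13:30, 15:30-19:00 (invert busy blocks within the working day).
Oliver free: 08:00-10:00, 11:30-14:00, 14:30-18:30.
Gita free: 09:30-17:30.
Clara free: 09:30-14:00, 15:00-18:00, 18:30-19:00.
Omar free: 09:30-13:30, 14:30-17:00.
Viktor free: 10:00-13:30, 14:30-18:30.
Ana ∩ Oliver: 09:30-10:00, 11:30-13:30, 15:30-18:30.
Ana ∩ Oliver ∩ Gita: 09:30-10:00, 11:30-13:30, 15:30-17:30.
Ana ∩ Oliver ∩ Gita ∩ Clara: 09:30-10:00, 11:30-13:30, 15:30-17:30.
Ana ∩ Oliver ∩ Gita ∩ Clara ∩ Omar: 09:30-10:00, 11:30-13:30, 15:30-17:00.
Ana ∩ Oliver ∩ Gita ∩ Clara ∩ Omar ∩ Viktor: 11:30-13:30, 15:30-17:00.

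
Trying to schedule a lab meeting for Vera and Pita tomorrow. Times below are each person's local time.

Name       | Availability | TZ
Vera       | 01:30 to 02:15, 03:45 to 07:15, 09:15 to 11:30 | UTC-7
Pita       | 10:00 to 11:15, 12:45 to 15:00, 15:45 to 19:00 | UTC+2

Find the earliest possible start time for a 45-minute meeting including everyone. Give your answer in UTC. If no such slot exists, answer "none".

Vera in UTC: 08:30-09:15, 10:45-14:15, 16:15-18:30 (add 7h to convert from UTC-7).
Pita in UTC: 08:00-09:15, 10:45-13:00, 13:45-17:00 (subtract 2h to convert from UTC+2).
Vera ∩ Pita: 08:30-09:15, 10:45-13:00, 13:45-14:15, 16:15-17:00.
So the common availability across everyone is 08:30-09:15, 10:45-13:00, 13:45-14:15, 16:15-17:00.
The first common window of at least 45 minutes is 08:30-09:15, so the earliest start is 08:30.

08:30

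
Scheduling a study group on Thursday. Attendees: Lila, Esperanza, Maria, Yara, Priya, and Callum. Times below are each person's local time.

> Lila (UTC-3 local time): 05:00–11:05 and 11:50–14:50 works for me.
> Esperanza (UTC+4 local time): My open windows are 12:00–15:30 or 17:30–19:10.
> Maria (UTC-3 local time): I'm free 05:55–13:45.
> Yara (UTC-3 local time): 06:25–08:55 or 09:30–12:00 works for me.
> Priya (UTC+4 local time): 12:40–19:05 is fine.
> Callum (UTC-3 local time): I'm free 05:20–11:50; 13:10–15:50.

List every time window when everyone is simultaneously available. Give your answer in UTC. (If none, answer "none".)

09:25-11:30, 13:30-14:05

Lila in UTC: 08:00-14:05, 14:50-17:50 (add 3h to convert from UTC-3).
Esperanza in UTC: 08:00-11:30, 13:30-15:10 (subtract 4h to convert from UTC+4).
Maria in UTC: 08:55-16:45 (add 3h to convert from UTC-3).
Yara in UTC: 09:25-11:55, 12:30-15:00 (add 3h to convert from UTC-3).
Priya in UTC: 08:40-15:05 (subtract 4h to convert from UTC+4).
Callum in UTC: 08:20-14:50, 16:10-18:50 (add 3h to convert from UTC-3).
Lila ∩ Esperanza: 08:00-11:30, 13:30-14:05, 14:50-15:10.
Lila ∩ Esperanza ∩ Maria: 08:55-11:30, 13:30-14:05, 14:50-15:10.
Lila ∩ Esperanza ∩ Maria ∩ Yara: 09:25-11:30, 13:30-14:05, 14:50-15:00.
Lila ∩ Esperanza ∩ Maria ∩ Yara ∩ Priya: 09:25-11:30, 13:30-14:05, 14:50-15:00.
Lila ∩ Esperanza ∩ Maria ∩ Yara ∩ Priya ∩ Callum: 09:25-11:30, 13:30-14:05.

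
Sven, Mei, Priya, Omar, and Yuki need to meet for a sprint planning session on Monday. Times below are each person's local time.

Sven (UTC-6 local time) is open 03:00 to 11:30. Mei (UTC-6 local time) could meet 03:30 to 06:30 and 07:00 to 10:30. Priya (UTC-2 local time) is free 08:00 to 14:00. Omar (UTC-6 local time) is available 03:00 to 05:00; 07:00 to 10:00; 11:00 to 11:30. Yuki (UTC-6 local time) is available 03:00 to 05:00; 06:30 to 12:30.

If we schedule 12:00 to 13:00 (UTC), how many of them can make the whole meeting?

2

Sven in UTC: 09:00-17:30 (add 6h to convert from UTC-6).
Mei in UTC: 09:30-12:30, 13:00-16:30 (add 6h to convert from UTC-6).
Priya in UTC: 10:00-16:00 (add 2h to convert from UTC-2).
Omar in UTC: 09:00-11:00, 13:00-16:00, 17:00-17:30 (add 6h to convert from UTC-6).
Yuki in UTC: 09:00-11:00, 12:30-18:30 (add 6h to convert from UTC-6).
Sven and Priya can make the full 12:00-13:00 slot — that's 2.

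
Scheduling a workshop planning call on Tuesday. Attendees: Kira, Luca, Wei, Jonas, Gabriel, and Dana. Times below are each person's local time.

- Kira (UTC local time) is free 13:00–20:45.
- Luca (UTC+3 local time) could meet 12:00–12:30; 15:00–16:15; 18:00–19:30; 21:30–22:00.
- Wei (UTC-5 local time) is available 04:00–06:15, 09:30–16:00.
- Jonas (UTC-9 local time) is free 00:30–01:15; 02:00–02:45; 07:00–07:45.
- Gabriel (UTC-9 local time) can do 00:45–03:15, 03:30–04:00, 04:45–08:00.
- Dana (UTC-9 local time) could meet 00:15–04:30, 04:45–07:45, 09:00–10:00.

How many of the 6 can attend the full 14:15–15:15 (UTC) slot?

Kira in UTC: 13:00-20:45.
Luca in UTC: 09:00-09:30, 12:00-13:15, 15:00-16:30, 18:30-19:00 (subtract 3h to convert from UTC+3).
Wei in UTC: 09:00-11:15, 14:30-21:00 (add 5h to convert from UTC-5).
Jonas in UTC: 09:30-10:15, 11:00-11:45, 16:00-16:45 (add 9h to convert from UTC-9).
Gabriel in UTC: 09:45-12:15, 12:30-13:00, 13:45-17:00 (add 9h to convert from UTC-9).
Dana in UTC: 09:15-13:30, 13:45-16:45, 18:00-19:00 (add 9h to convert from UTC-9).
Kira, Gabriel, and Dana can make the full 14:15-15:15 slot — that's 3.

3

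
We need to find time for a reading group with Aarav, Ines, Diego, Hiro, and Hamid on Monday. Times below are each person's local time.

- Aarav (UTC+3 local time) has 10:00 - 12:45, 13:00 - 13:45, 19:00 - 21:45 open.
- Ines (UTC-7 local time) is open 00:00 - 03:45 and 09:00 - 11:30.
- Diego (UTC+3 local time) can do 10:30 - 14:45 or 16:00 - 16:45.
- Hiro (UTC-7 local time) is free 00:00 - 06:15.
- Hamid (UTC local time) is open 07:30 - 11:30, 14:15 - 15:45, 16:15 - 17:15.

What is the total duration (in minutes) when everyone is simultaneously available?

180

Aarav in UTC: 07:00-09:45, 10:00-10:45, 16:00-18:45 (subtract 3h to convert from UTC+3).
Ines in UTC: 07:00-10:45, 16:00-18:30 (add 7h to convert from UTC-7).
Diego in UTC: 07:30-11:45, 13:00-13:45 (subtract 3h to convert from UTC+3).
Hiro in UTC: 07:00-13:15 (add 7h to convert from UTC-7).
Hamid in UTC: 07:30-11:30, 14:15-15:45, 16:15-17:15.
Aarav ∩ Ines: 07:00-09:45, 10:00-10:45, 16:00-18:30.
Aarav ∩ Ines ∩ Diego: 07:30-09:45, 10:00-10:45.
Aarav ∩ Ines ∩ Diego ∩ Hiro: 07:30-09:45, 10:00-10:45.
Aarav ∩ Ines ∩ Diego ∩ Hiro ∩ Hamid: 07:30-09:45, 10:00-10:45.
Summing the common windows: 135 + 45 = 180 minutes.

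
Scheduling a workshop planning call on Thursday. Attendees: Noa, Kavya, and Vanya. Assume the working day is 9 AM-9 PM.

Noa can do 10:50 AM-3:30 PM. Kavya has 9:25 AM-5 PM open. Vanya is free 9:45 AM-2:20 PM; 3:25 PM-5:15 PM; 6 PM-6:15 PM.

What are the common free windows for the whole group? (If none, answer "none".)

Noa ∩ Kavya: 10:50-15:30.
Noa ∩ Kavya ∩ Vanya: 10:50-14:20, 15:25-15:30.

10:50-14:20, 15:25-15:30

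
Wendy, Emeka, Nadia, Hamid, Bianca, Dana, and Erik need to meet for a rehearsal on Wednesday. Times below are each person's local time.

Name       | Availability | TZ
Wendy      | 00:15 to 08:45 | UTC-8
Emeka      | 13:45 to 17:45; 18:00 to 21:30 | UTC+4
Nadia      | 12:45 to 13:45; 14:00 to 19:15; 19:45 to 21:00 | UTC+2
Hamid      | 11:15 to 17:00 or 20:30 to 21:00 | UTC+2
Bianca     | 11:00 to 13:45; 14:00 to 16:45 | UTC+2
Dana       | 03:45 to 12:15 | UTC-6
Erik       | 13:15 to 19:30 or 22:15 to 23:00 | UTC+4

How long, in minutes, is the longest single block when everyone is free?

Wendy in UTC: 08:15-16:45 (add 8h to convert from UTC-8).
Emeka in UTC: 09:45-13:45, 14:00-17:30 (subtract 4h to convert from UTC+4).
Nadia in UTC: 10:45-11:45, 12:00-17:15, 17:45-19:00 (subtract 2h to convert from UTC+2).
Hamid in UTC: 09:15-15:00, 18:30-19:00 (subtract 2h to convert from UTC+2).
Bianca in UTC: 09:00-11:45, 12:00-14:45 (subtract 2h to convert from UTC+2).
Dana in UTC: 09:45-18:15 (add 6h to convert from UTC-6).
Erik in UTC: 09:15-15:30, 18:15-19:00 (subtract 4h to convert from UTC+4).
Wendy ∩ Emeka: 09:45-13:45, 14:00-16:45.
Wendy ∩ Emeka ∩ Nadia: 10:45-11:45, 12:00-13:45, 14:00-16:45.
Wendy ∩ Emeka ∩ Nadia ∩ Hamid: 10:45-11:45, 12:00-13:45, 14:00-15:00.
Wendy ∩ Emeka ∩ Nadia ∩ Hamid ∩ Bianca: 10:45-11:45, 12:00-13:45, 14:00-14:45.
Wendy ∩ Emeka ∩ Nadia ∩ Hamid ∩ Bianca ∩ Dana: 10:45-11:45, 12:00-13:45, 14:00-14:45.
Wendy ∩ Emeka ∩ Nadia ∩ Hamid ∩ Bianca ∩ Dana ∩ Erik: 10:45-11:45, 12:00-13:45, 14:00-14:45.
The longest is 12:00-13:45 at 105 minutes.

105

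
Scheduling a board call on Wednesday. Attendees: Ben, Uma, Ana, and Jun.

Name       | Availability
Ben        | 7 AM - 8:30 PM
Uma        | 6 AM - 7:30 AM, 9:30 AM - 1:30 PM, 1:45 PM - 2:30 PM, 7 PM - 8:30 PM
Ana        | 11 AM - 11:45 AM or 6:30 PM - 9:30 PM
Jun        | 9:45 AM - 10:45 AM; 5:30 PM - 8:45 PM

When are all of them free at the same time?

19:00-20:30

Ben ∩ Uma: 07:00-07:30, 09:30-13:30, 13:45-14:30, 19:00-20:30.
Ben ∩ Uma ∩ Ana: 11:00-11:45, 19:00-20:30.
Ben ∩ Uma ∩ Ana ∩ Jun: 19:00-20:30.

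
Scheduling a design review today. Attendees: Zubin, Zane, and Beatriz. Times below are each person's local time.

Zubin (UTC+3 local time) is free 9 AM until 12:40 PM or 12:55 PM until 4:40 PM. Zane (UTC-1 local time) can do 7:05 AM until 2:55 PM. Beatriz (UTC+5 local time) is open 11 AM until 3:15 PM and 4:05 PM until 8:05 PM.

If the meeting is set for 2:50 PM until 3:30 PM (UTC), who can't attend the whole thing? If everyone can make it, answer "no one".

Beatriz, Zubin

Zubin in UTC: 06:00-09:40, 09:55-13:40 (subtract 3h to convert from UTC+3).
Zane in UTC: 08:05-15:55 (add 1h to convert from UTC-1).
Beatriz in UTC: 06:00-10:15, 11:05-15:05 (subtract 5h to convert from UTC+5).
Zubin: not fully free for 14:50-15:30. Zane: free for 14:50-15:30. Beatriz: not fully free for 14:50-15:30.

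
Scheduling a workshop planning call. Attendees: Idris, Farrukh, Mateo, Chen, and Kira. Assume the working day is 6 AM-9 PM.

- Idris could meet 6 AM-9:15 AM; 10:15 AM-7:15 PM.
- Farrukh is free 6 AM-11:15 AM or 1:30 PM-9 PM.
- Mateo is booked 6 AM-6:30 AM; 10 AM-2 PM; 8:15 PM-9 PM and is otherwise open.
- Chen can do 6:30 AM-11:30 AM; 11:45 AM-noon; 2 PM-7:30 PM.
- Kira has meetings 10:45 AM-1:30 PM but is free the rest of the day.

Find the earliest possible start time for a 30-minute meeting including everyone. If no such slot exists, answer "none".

06:30

Idris free: 06:00-09:15, 10:15-19:15.
Farrukh free: 06:00-11:15, 13:30-21:00.
Mateo free: 06:30-10:00, 14:00-20:15 (invert busy blocks within the working day).
Chen free: 06:30-11:30, 11:45-12:00, 14:00-19:30.
Kira free: 06:00-10:45, 13:30-21:00 (invert busy blocks within the working day).
Idris ∩ Farrukh: 06:00-09:15, 10:15-11:15, 13:30-19:15.
Idris ∩ Farrukh ∩ Mateo: 06:30-09:15, 14:00-19:15.
Idris ∩ Farrukh ∩ Mateo ∩ Chen: 06:30-09:15, 14:00-19:15.
Idris ∩ Farrukh ∩ Mateo ∩ Chen ∩ Kira: 06:30-09:15, 14:00-19:15.
The first common window of at least 30 minutes is 06:30-09:15, so the earliest start is 06:30.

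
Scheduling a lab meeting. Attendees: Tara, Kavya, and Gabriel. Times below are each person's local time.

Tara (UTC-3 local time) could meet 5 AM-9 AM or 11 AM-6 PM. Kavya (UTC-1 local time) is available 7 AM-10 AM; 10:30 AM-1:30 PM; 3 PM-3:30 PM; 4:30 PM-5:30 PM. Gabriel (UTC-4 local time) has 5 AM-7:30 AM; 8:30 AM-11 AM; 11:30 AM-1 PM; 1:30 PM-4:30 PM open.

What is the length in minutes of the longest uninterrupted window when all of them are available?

Tara in UTC: 08:00-12:00, 14:00-21:00 (add 3h to convert from UTC-3).
Kavya in UTC: 08:00-11:00, 11:30-14:30, 16:00-16:30, 17:30-18:30 (add 1h to convert from UTC-1).
Gabriel in UTC: 09:00-11:30, 12:30-15:00, 15:30-17:00, 17:30-20:30 (add 4h to convert from UTC-4).
Tara ∩ Kavya: 08:00-11:00, 11:30-12:00, 14:00-14:30, 16:00-16:30, 17:30-18:30.
Tara ∩ Kavya ∩ Gabriel: 09:00-11:00, 14:00-14:30, 16:00-16:30, 17:30-18:30.
The longest is 09:00-11:00 at 120 minutes.

120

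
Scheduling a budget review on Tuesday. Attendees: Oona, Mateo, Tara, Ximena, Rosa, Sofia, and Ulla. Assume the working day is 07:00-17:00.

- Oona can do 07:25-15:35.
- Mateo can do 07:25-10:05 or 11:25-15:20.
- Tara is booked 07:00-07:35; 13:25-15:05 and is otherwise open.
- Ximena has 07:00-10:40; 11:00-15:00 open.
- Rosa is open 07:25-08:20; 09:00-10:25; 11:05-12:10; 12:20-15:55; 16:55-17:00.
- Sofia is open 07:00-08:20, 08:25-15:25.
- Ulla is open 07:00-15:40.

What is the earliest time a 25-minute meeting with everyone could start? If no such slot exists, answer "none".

07:35

Oona free: 07:25-15:35.
Mateo free: 07:25-10:05, 11:25-15:20.
Tara free: 07:35-13:25, 15:05-17:00 (invert busy blocks within the working day).
Ximena free: 07:00-10:40, 11:00-15:00.
Rosa free: 07:25-08:20, 09:00-10:25, 11:05-12:10, 12:20-15:55, 16:55-17:00.
Sofia free: 07:00-08:20, 08:25-15:25.
Ulla free: 07:00-15:40.
Oona ∩ Mateo: 07:25-10:05, 11:25-15:20.
Oona ∩ Mateo ∩ Tara: 07:35-10:05, 11:25-13:25, 15:05-15:20.
Oona ∩ Mateo ∩ Tara ∩ Ximena: 07:35-10:05, 11:25-13:25.
Oona ∩ Mateo ∩ Tara ∩ Ximena ∩ Rosa: 07:35-08:20, 09:00-10:05, 11:25-12:10, 12:20-13:25.
Oona ∩ Mateo ∩ Tara ∩ Ximena ∩ Rosa ∩ Sofia: 07:35-08:20, 09:00-10:05, 11:25-12:10, 12:20-13:25.
Oona ∩ Mateo ∩ Tara ∩ Ximena ∩ Rosa ∩ Sofia ∩ Ulla: 07:35-08:20, 09:00-10:05, 11:25-12:10, 12:20-13:25.
The first common window of at least 25 minutes is 07:35-08:20, so the earliest start is 07:35.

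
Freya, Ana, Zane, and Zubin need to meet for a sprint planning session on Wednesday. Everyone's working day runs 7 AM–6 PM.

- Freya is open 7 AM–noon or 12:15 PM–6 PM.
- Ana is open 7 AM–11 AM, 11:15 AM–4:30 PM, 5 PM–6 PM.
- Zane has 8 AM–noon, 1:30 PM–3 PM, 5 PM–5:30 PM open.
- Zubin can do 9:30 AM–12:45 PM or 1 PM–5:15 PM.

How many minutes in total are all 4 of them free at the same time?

Freya ∩ Ana: 07:00-11:00, 11:15-12:00, 12:15-16:30, 17:00-18:00.
Freya ∩ Ana ∩ Zane: 08:00-11:00, 11:15-12:00, 13:30-15:00, 17:00-17:30.
Freya ∩ Ana ∩ Zane ∩ Zubin: 09:30-11:00, 11:15-12:00, 13:30-15:00, 17:00-17:15.
Summing the common windows: 90 + 45 + 90 + 15 = 240 minutes.

240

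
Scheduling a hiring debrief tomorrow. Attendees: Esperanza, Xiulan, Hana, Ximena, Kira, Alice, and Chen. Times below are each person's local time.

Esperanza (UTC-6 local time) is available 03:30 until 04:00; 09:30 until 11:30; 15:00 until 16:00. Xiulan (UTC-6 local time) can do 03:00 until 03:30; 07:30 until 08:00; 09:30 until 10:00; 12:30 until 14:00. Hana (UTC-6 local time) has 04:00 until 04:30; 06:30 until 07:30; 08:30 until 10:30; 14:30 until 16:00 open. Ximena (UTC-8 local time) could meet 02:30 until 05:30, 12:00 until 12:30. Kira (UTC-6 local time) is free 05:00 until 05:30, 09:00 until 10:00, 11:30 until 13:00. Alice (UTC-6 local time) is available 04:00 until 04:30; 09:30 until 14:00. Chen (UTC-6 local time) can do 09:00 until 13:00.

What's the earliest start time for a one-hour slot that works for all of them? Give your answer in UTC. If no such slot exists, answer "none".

none

Esperanza in UTC: 09:30-10:00, 15:30-17:30, 21:00-22:00 (add 6h to convert from UTC-6).
Xiulan in UTC: 09:00-09:30, 13:30-14:00, 15:30-16:00, 18:30-20:00 (add 6h to convert from UTC-6).
Hana in UTC: 10:00-10:30, 12:30-13:30, 14:30-16:30, 20:30-22:00 (add 6h to convert from UTC-6).
Ximena in UTC: 10:30-13:30, 20:00-20:30 (add 8h to convert from UTC-8).
Kira in UTC: 11:00-11:30, 15:00-16:00, 17:30-19:00 (add 6h to convert from UTC-6).
Alice in UTC: 10:00-10:30, 15:30-20:00 (add 6h to convert from UTC-6).
Chen in UTC: 15:00-19:00 (add 6h to convert from UTC-6).
Esperanza ∩ Xiulan: 15:30-16:00.
Esperanza ∩ Xiulan ∩ Hana: 15:30-16:00.
Esperanza ∩ Xiulan ∩ Hana ∩ Ximena: ∅.
Esperanza ∩ Xiulan ∩ Hana ∩ Ximena ∩ Kira: ∅.
Esperanza ∩ Xiulan ∩ Hana ∩ Ximena ∩ Kira ∩ Alice: ∅.
Esperanza ∩ Xiulan ∩ Hana ∩ Ximena ∩ Kira ∩ Alice ∩ Chen: ∅.
There is no time when everyone is free.
No common window is at least 60 minutes long.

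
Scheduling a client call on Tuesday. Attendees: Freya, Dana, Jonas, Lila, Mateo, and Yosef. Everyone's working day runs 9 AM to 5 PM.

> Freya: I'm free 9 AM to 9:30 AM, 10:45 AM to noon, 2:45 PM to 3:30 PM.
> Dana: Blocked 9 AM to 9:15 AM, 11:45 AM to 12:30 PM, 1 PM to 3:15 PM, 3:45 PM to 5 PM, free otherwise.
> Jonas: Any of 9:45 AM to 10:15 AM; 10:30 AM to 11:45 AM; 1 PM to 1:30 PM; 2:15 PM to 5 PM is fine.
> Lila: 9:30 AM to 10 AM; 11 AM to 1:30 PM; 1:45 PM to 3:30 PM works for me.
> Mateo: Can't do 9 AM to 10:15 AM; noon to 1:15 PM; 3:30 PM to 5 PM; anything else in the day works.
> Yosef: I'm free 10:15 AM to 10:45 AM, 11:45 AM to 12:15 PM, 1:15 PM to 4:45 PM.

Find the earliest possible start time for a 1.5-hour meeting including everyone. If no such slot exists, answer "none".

none

Freya free: 09:00-09:30, 10:45-12:00, 14:45-15:30.
Dana free: 09:15-11:45, 12:30-13:00, 15:15-15:45 (invert busy blocks within the working day).
Jonas free: 09:45-10:15, 10:30-11:45, 13:00-13:30, 14:15-17:00.
Lila free: 09:30-10:00, 11:00-13:30, 13:45-15:30.
Mateo free: 10:15-12:00, 13:15-15:30 (invert busy blocks within the working day).
Yosef free: 10:15-10:45, 11:45-12:15, 13:15-16:45.
Freya ∩ Dana: 09:15-09:30, 10:45-11:45, 15:15-15:30.
Freya ∩ Dana ∩ Jonas: 10:45-11:45, 15:15-15:30.
Freya ∩ Dana ∩ Jonas ∩ Lila: 11:00-11:45, 15:15-15:30.
Freya ∩ Dana ∩ Jonas ∩ Lila ∩ Mateo: 11:00-11:45, 15:15-15:30.
Freya ∩ Dana ∩ Jonas ∩ Lila ∩ Mateo ∩ Yosef: 15:15-15:30.
No common window is at least 90 minutes long.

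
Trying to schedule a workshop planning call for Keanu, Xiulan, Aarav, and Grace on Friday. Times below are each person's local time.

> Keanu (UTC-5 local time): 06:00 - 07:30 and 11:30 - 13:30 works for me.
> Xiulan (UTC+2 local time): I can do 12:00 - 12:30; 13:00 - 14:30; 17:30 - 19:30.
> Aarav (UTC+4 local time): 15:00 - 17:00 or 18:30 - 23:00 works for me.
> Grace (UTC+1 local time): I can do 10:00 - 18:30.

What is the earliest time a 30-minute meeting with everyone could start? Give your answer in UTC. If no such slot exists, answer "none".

11:00

Keanu in UTC: 11:00-12:30, 16:30-18:30 (add 5h to convert from UTC-5).
Xiulan in UTC: 10:00-10:30, 11:00-12:30, 15:30-17:30 (subtract 2h to convert from UTC+2).
Aarav in UTC: 11:00-13:00, 14:30-19:00 (subtract 4h to convert from UTC+4).
Grace in UTC: 09:00-17:30 (subtract 1h to convert from UTC+1).
Keanu ∩ Xiulan: 11:00-12:30, 16:30-17:30.
Keanu ∩ Xiulan ∩ Aarav: 11:00-12:30, 16:30-17:30.
Keanu ∩ Xiulan ∩ Aarav ∩ Grace: 11:00-12:30, 16:30-17:30.
The first common window of at least 30 minutes is 11:00-12:30, so the earliest start is 11:00.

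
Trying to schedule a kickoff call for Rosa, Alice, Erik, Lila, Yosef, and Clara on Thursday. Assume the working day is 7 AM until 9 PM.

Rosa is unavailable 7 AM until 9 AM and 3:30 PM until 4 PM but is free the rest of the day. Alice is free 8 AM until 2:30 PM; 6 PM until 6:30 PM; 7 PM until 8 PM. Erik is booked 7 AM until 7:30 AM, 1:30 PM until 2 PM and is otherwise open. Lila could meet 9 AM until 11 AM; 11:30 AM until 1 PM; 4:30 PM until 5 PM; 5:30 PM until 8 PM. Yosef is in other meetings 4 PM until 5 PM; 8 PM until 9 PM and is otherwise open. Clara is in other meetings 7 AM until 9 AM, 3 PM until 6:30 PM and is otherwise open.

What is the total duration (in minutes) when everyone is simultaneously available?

Rosa free: 09:00-15:30, 16:00-21:00 (invert busy blocks within the working day).
Alice free: 08:00-14:30, 18:00-18:30, 19:00-20:00.
Erik free: 07:30-13:30, 14:00-21:00 (invert busy blocks within the working day).
Lila free: 09:00-11:00, 11:30-13:00, 16:30-17:00, 17:30-20:00.
Yosef free: 07:00-16:00, 17:00-20:00 (invert busy blocks within the working day).
Clara free: 09:00-15:00, 18:30-21:00 (invert busy blocks within the working day).
Rosa ∩ Alice: 09:00-14:30, 18:00-18:30, 19:00-20:00.
Rosa ∩ Alice ∩ Erik: 09:00-13:30, 14:00-14:30, 18:00-18:30, 19:00-20:00.
Rosa ∩ Alice ∩ Erik ∩ Lila: 09:00-11:00, 11:30-13:00, 18:00-18:30, 19:00-20:00.
Rosa ∩ Alice ∩ Erik ∩ Lila ∩ Yosef: 09:00-11:00, 11:30-13:00, 18:00-18:30, 19:00-20:00.
Rosa ∩ Alice ∩ Erik ∩ Lila ∩ Yosef ∩ Clara: 09:00-11:00, 11:30-13:00, 19:00-20:00.
Those are the intersection windows.
Summing the common windows: 120 + 90 + 60 = 270 minutes.

270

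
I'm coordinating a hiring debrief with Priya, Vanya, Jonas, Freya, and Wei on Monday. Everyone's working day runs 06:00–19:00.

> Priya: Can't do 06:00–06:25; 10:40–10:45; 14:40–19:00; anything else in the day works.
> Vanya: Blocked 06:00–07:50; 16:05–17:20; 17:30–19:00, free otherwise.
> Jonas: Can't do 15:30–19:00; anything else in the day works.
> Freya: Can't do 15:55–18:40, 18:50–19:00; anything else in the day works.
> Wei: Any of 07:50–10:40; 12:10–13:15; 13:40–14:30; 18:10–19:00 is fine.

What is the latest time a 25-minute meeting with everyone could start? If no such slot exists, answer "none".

14:05

Priya free: 06:25-10:40, 10:45-14:40 (invert busy blocks within the working day).
Vanya free: 07:50-16:05, 17:20-17:30 (invert busy blocks within the working day).
Jonas free: 06:00-15:30 (invert busy blocks within the working day).
Freya free: 06:00-15:55, 18:40-18:50 (invert busy blocks within the working day).
Wei free: 07:50-10:40, 12:10-13:15, 13:40-14:30, 18:10-19:00.
Priya ∩ Vanya: 07:50-10:40, 10:45-14:40.
Priya ∩ Vanya ∩ Jonas: 07:50-10:40, 10:45-14:40.
Priya ∩ Vanya ∩ Jonas ∩ Freya: 07:50-10:40, 10:45-14:40.
Priya ∩ Vanya ∩ Jonas ∩ Freya ∩ Wei: 07:50-10:40, 12:10-13:15, 13:40-14:30.
The last common window of at least 25 minutes is 13:40-14:30; a 25-minute meeting can start as late as 14:05 and still end by 14:30.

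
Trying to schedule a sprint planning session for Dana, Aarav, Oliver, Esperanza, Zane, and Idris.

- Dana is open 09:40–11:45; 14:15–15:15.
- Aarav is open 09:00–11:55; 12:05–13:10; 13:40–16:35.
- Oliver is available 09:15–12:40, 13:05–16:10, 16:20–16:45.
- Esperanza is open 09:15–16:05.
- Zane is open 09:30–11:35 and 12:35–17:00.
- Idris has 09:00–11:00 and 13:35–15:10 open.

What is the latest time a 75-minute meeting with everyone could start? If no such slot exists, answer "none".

09:45

Dana ∩ Aarav: 09:40-11:45, 14:15-15:15.
Dana ∩ Aarav ∩ Oliver: 09:40-11:45, 14:15-15:15.
Dana ∩ Aarav ∩ Oliver ∩ Esperanza: 09:40-11:45, 14:15-15:15.
Dana ∩ Aarav ∩ Oliver ∩ Esperanza ∩ Zane: 09:40-11:35, 14:15-15:15.
Dana ∩ Aarav ∩ Oliver ∩ Esperanza ∩ Zane ∩ Idris: 09:40-11:00, 14:15-15:10.
Those are the intersection windows.
The last common window of at least 75 minutes is 09:40-11:00; a 75-minute meeting can start as late as 09:45 and still end by 11:00.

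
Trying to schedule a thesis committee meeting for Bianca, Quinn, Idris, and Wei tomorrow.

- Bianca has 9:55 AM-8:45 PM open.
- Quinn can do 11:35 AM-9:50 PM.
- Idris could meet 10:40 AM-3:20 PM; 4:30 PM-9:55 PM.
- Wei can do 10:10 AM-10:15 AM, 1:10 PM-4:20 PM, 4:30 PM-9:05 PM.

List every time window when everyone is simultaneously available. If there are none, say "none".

Bianca ∩ Quinn: 11:35-20:45.
Bianca ∩ Quinn ∩ Idris: 11:35-15:20, 16:30-20:45.
Bianca ∩ Quinn ∩ Idris ∩ Wei: 13:10-15:20, 16:30-20:45.
Those are the intersection windows.

13:10-15:20, 16:30-20:45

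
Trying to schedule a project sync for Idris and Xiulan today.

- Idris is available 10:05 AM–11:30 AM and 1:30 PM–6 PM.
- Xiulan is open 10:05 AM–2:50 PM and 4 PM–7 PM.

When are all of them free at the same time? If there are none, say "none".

Idris ∩ Xiulan: 10:05-11:30, 13:30-14:50, 16:00-18:00.

10:05-11:30, 13:30-14:50, 16:00-18:00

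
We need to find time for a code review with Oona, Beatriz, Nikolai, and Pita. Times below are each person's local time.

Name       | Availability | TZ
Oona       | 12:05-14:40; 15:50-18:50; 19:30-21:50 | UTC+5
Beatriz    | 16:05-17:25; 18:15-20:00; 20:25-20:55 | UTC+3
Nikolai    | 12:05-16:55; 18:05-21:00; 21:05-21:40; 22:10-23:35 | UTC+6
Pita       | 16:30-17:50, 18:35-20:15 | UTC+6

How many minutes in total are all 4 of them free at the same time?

45

Oona in UTC: 07:05-09:40, 10:50-13:50, 14:30-16:50 (subtract 5h to convert from UTC+5).
Beatriz in UTC: 13:05-14:25, 15:15-17:00, 17:25-17:55 (subtract 3h to convert from UTC+3).
Nikolai in UTC: 06:05-10:55, 12:05-15:00, 15:05-15:40, 16:10-17:35 (subtract 6h to convert from UTC+6).
Pita in UTC: 10:30-11:50, 12:35-14:15 (subtract 6h to convert from UTC+6).
Oona ∩ Beatriz: 13:05-13:50, 15:15-16:50.
Oona ∩ Beatriz ∩ Nikolai: 13:05-13:50, 15:15-15:40, 16:10-16:50.
Oona ∩ Beatriz ∩ Nikolai ∩ Pita: 13:05-13:50.
That's a single block of 45 minutes.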